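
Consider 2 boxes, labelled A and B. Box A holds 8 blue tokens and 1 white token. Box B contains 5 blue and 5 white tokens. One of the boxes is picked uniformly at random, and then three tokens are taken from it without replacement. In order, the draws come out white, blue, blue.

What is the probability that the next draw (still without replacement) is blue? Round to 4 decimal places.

0.6825

For each hypothesis, P(data | H) works out to: P(data | box A) = (1/9)(8/8)(7/7) = 1/9; P(data | box B) = (5/10)(5/9)(4/8) = 5/36.
The prior-weighted likelihoods are 1/2 · 1/9 = 1/18, 1/2 · 5/36 = 5/72; summing to 1/8.
The posterior is then P(box A | data) = 4/9, P(box B | data) = 5/9.
So P(blue next | data) = Σ P(blue next | H) P(H | data) = (1)(4/9) + (3/7)(5/9) = 43/63.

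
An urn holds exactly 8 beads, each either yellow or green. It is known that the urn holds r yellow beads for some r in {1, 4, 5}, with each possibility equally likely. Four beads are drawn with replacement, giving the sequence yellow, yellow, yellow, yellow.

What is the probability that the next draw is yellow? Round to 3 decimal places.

The likelihood of the observed sequence under each hypothesis: P(data | r = 1) = (1/8)(1/8)(1/8)(1/8) = 0.00024414; P(data | r = 4) = (4/8)(4/8)(4/8)(4/8) = 0.0625; P(data | r = 5) = (5/8)(5/8)(5/8)(5/8) = 0.15259.
The prior-weighted likelihoods are 1/3 · 0.00024414 = 8.138e-05, 1/3 · 0.0625 = 0.020833, 1/3 · 0.15259 = 0.050863; these sum to 0.071777.
The posterior is then P(r = 1 | data) = 0.0011338, P(r = 4 | data) = 0.29025, P(r = 5 | data) = 0.70862.
The predictive probability is P(yellow next | data) = (1/8)(0.0011338) + (1/2)(0.29025) + (5/8)(0.70862) = 0.58815.

0.588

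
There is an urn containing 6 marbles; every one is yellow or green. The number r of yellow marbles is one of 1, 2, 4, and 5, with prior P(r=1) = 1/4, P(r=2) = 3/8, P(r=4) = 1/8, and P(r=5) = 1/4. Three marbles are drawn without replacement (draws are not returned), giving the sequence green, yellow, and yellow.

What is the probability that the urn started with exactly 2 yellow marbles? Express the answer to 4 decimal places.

0.2727

Under each hypothesis, the probability of the observed sequence is: P(data | r = 1) = (5/6)(1/5)(0/4) = 0; P(data | r = 2) = (4/6)(2/5)(1/4) = 1/15; P(data | r = 4) = (2/6)(4/5)(3/4) = 1/5; P(data | r = 5) = (1/6)(5/5)(4/4) = 1/6.
Weighting by the prior gives 1/4 · 0 = 0, 3/8 · 1/15 = 1/40, 1/8 · 1/5 = 1/40, 1/4 · 1/6 = 1/24; summing to 11/120.
By Bayes' rule, P(r = 2 | data) = (1/40) / (11/120) = 3/11.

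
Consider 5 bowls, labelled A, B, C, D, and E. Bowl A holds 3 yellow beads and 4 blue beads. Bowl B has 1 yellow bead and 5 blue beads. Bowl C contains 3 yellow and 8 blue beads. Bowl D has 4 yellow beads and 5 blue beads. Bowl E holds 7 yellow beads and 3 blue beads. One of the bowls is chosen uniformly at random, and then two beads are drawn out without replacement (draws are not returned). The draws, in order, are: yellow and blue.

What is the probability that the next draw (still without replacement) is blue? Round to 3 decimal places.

0.613

For each hypothesis, P(data | H) works out to: P(data | bowl A) = (3/7)(4/6) = 0.28571; P(data | bowl B) = (1/6)(5/5) = 0.16667; P(data | bowl C) = (3/11)(8/10) = 0.21818; P(data | bowl D) = (4/9)(5/8) = 0.27778; P(data | bowl E) = (7/10)(3/9) = 0.23333.
The prior-weighted likelihoods are 1/5 · 0.28571 = 0.057143, 1/5 · 0.16667 = 0.033333, 1/5 · 0.21818 = 0.043636, 1/5 · 0.27778 = 0.055556, 1/5 · 0.23333 = 0.046667; these sum to 0.23633.
The posterior is then P(bowl A | data) = 0.24179, P(bowl B | data) = 0.14104, P(bowl C | data) = 0.18464, P(bowl D | data) = 0.23507, P(bowl E | data) = 0.19746.
So P(blue next | data) = Σ P(blue next | H) P(H | data) = (3/5)(0.24179) + (1)(0.14104) + (7/9)(0.18464) + (4/7)(0.23507) + (1/4)(0.19746) = 0.61341.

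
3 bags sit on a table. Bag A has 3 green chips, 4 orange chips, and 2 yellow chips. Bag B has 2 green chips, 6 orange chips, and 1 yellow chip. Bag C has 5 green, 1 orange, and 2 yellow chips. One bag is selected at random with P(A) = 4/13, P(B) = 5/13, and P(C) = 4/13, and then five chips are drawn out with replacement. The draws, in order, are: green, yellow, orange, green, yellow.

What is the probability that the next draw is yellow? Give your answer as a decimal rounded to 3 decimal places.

0.227

Compute the likelihood of the observed sequence for each case: P(data | bag A) = (3/9)(2/9)(4/9)(3/9)(2/9) = 0.0024387; P(data | bag B) = (2/9)(1/9)(6/9)(2/9)(1/9) = 0.00040644; P(data | bag C) = (5/8)(2/8)(1/8)(5/8)(2/8) = 0.0030518.
Weighting by the prior gives 4/13 · 0.0024387 = 0.00075035, 5/13 · 0.00040644 = 0.00015632, 4/13 · 0.0030518 = 0.000939; with total 0.0018457.
Dividing through by the total gives posterior P(bag A | data) = 0.40655, P(bag B | data) = 0.084697, P(bag C | data) = 0.50876.
The predictive probability is P(yellow next | data) = (2/9)(0.40655) + (1/9)(0.084697) + (1/4)(0.50876) = 0.22694.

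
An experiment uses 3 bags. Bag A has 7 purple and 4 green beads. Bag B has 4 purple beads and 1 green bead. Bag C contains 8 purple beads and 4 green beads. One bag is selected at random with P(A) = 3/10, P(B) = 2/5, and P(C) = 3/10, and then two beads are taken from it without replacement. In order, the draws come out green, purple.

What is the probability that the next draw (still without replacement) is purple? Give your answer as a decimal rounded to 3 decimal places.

0.794

For each hypothesis, P(data | H) works out to: P(data | bag A) = (4/11)(7/10) = 14/55; P(data | bag B) = (1/5)(4/4) = 1/5; P(data | bag C) = (4/12)(8/11) = 8/33.
Weighting by the prior gives 3/10 · 14/55 = 21/275, 2/5 · 1/5 = 2/25, 3/10 · 8/33 = 4/55; with total 63/275.
The posterior is then P(bag A | data) = 1/3, P(bag B | data) = 22/63, P(bag C | data) = 20/63.
The predictive probability is P(purple next | data) = (2/3)(1/3) + (1)(22/63) + (7/10)(20/63) = 50/63.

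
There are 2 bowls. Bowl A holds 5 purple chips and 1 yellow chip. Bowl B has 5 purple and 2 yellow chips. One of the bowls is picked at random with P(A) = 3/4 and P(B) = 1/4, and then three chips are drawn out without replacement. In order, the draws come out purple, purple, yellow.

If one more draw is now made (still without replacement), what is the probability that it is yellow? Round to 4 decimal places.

0.0690

For each hypothesis, P(data | H) works out to: P(data | bowl A) = (5/6)(4/5)(1/4) = 1/6; P(data | bowl B) = (5/7)(4/6)(2/5) = 4/21.
The prior-weighted likelihoods are 3/4 · 1/6 = 1/8, 1/4 · 4/21 = 1/21; summing to 29/168.
Normalising, the posterior is P(bowl A | data) = 21/29, P(bowl B | data) = 8/29.
The predictive probability is P(yellow next | data) = (0)(21/29) + (1/4)(8/29) = 2/29.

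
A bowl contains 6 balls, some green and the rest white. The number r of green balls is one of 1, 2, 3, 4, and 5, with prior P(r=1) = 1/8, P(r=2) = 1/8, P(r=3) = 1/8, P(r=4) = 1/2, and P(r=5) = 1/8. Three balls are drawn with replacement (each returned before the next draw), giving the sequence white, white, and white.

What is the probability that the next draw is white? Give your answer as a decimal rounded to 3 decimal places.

The likelihood of the observed sequence under each hypothesis: P(data | r = 1) = (5/6)(5/6)(5/6) = 0.5787; P(data | r = 2) = (4/6)(4/6)(4/6) = 0.2963; P(data | r = 3) = (3/6)(3/6)(3/6) = 0.125; P(data | r = 4) = (2/6)(2/6)(2/6) = 0.037037; P(data | r = 5) = (1/6)(1/6)(1/6) = 0.0046296.
The prior-weighted likelihoods are 1/8 · 0.5787 = 0.072338, 1/8 · 0.2963 = 0.037037, 1/8 · 0.125 = 0.015625, 1/2 · 0.037037 = 0.018519, 1/8 · 0.0046296 = 0.0005787; summing to 0.1441.
Normalising, the posterior is P(r = 1 | data) = 0.50201, P(r = 2 | data) = 0.25703, P(r = 3 | data) = 0.10843, P(r = 4 | data) = 0.12851, P(r = 5 | data) = 0.0040161.
The predictive probability is P(white next | data) = (5/6)(0.50201) + (2/3)(0.25703) + (1/2)(0.10843) + (1/3)(0.12851) + (1/6)(0.0040161) = 0.68742.

0.687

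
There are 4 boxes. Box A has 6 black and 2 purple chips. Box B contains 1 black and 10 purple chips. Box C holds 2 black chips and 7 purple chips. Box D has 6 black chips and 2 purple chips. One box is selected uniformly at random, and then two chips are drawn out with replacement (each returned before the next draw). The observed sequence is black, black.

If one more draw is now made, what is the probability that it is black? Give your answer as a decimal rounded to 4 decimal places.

Compute the likelihood of the observed sequence for each case: P(data | box A) = (6/8)(6/8) = 0.5625; P(data | box B) = (1/11)(1/11) = 0.0082645; P(data | box C) = (2/9)(2/9) = 0.049383; P(data | box D) = (6/8)(6/8) = 0.5625.
Multiplying each by its prior: 1/4 · 0.5625 = 0.14062, 1/4 · 0.0082645 = 0.0020661, 1/4 · 0.049383 = 0.012346, 1/4 · 0.5625 = 0.14062; summing to 0.29566.
Normalising, the posterior is P(box A | data) = 0.47563, P(box B | data) = 0.0069881, P(box C | data) = 0.041756, P(box D | data) = 0.47563.
The predictive probability is P(black next | data) = (3/4)(0.47563) + (1/11)(0.0069881) + (2/9)(0.041756) + (3/4)(0.47563) = 0.72336.

0.7234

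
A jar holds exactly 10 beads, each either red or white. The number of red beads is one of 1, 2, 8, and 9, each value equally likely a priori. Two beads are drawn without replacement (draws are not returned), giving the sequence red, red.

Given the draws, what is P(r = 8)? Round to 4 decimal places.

Compute the likelihood of the observed sequence for each case: P(data | r = 1) = (1/10)(0/9) = 0; P(data | r = 2) = (2/10)(1/9) = 1/45; P(data | r = 8) = (8/10)(7/9) = 28/45; P(data | r = 9) = (9/10)(8/9) = 4/5.
The prior-weighted likelihoods are 1/4 · 0 = 0, 1/4 · 1/45 = 1/180, 1/4 · 28/45 = 7/45, 1/4 · 4/5 = 1/5; with total 13/36.
So P(r = 8 | data) = (7/45) / (13/36) = 28/65.

0.4308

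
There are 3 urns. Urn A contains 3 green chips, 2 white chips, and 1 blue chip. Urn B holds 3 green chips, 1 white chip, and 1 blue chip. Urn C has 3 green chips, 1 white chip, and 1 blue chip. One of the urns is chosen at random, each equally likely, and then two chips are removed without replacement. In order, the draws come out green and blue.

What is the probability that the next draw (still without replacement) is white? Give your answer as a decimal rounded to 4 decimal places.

The likelihood of the observed sequence under each hypothesis: P(data | urn A) = (3/6)(1/5) = 1/10; P(data | urn B) = (3/5)(1/4) = 3/20; P(data | urn C) = (3/5)(1/4) = 3/20.
Weighting by the prior gives 1/3 · 1/10 = 1/30, 1/3 · 3/20 = 1/20, 1/3 · 3/20 = 1/20; with total 2/15.
Dividing through by the total gives posterior P(urn A | data) = 1/4, P(urn B | data) = 3/8, P(urn C | data) = 3/8.
Averaging over the posterior, P(white next | data) = (1/2)(1/4) + (1/3)(3/8) + (1/3)(3/8) = 3/8.

0.3750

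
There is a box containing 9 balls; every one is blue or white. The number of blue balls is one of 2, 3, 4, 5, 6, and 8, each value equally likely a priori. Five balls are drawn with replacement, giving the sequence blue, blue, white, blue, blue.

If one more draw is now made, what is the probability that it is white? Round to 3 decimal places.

0.322

Compute the likelihood of the observed sequence for each case: P(data | r = 2) = (2/9)(2/9)(7/9)(2/9)(2/9) = 0.0018967; P(data | r = 3) = (3/9)(3/9)(6/9)(3/9)(3/9) = 0.0082305; P(data | r = 4) = (4/9)(4/9)(5/9)(4/9)(4/9) = 0.021677; P(data | r = 5) = (5/9)(5/9)(4/9)(5/9)(5/9) = 0.042338; P(data | r = 6) = (6/9)(6/9)(3/9)(6/9)(6/9) = 0.065844; P(data | r = 8) = (8/9)(8/9)(1/9)(8/9)(8/9) = 0.069366.
The prior-weighted likelihoods are 1/6 · 0.0018967 = 0.00031612, 1/6 · 0.0082305 = 0.0013717, 1/6 · 0.021677 = 0.0036128, 1/6 · 0.042338 = 0.0070563, 1/6 · 0.065844 = 0.010974, 1/6 · 0.069366 = 0.011561; these sum to 0.034892.
The posterior is then P(r = 2 | data) = 0.00906, P(r = 3 | data) = 0.039314, P(r = 4 | data) = 0.10354, P(r = 5 | data) = 0.20223, P(r = 6 | data) = 0.31451, P(r = 8 | data) = 0.33134.
The predictive probability is P(white next | data) = (7/9)(0.00906) + (2/3)(0.039314) + (5/9)(0.10354) + (4/9)(0.20223) + (1/3)(0.31451) + (1/9)(0.33134) = 0.32231.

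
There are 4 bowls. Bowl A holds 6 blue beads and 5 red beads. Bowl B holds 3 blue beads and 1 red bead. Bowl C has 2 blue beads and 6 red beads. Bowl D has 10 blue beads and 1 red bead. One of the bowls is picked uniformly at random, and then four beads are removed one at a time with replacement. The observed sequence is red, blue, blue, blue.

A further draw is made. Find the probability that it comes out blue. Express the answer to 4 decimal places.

0.7111

Compute the likelihood of the observed sequence for each case: P(data | bowl A) = (5/11)(6/11)(6/11)(6/11) = 0.073765; P(data | bowl B) = (1/4)(3/4)(3/4)(3/4) = 0.10547; P(data | bowl C) = (6/8)(2/8)(2/8)(2/8) = 0.011719; P(data | bowl D) = (1/11)(10/11)(10/11)(10/11) = 0.068301.
The prior-weighted likelihoods are 1/4 · 0.073765 = 0.018441, 1/4 · 0.10547 = 0.026367, 1/4 · 0.011719 = 0.0029297, 1/4 · 0.068301 = 0.017075; these sum to 0.064814.
Dividing through by the total gives posterior P(bowl A | data) = 0.28453, P(bowl B | data) = 0.40682, P(bowl C | data) = 0.045202, P(bowl D | data) = 0.26345.
So P(blue next | data) = Σ P(blue next | H) P(H | data) = (6/11)(0.28453) + (3/4)(0.40682) + (1/4)(0.045202) + (10/11)(0.26345) = 0.71111.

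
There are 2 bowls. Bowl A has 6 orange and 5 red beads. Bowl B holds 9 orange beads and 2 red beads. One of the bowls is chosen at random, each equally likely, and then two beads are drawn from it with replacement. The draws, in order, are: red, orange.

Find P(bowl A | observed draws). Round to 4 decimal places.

0.6250

Under each hypothesis, the probability of the observed sequence is: P(data | bowl A) = (5/11)(6/11) = 30/121; P(data | bowl B) = (2/11)(9/11) = 18/121.
Multiplying each by its prior: 1/2 · 30/121 = 15/121, 1/2 · 18/121 = 9/121; these sum to 24/121.
Therefore the posterior P(bowl A | data) = (15/121) / (24/121) = 5/8.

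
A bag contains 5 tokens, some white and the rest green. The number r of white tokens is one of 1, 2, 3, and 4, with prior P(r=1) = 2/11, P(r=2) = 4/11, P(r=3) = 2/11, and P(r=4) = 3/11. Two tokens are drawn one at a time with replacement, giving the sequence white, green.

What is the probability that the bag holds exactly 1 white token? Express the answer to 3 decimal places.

Compute the likelihood of the observed sequence for each case: P(data | r = 1) = (1/5)(4/5) = 4/25; P(data | r = 2) = (2/5)(3/5) = 6/25; P(data | r = 3) = (3/5)(2/5) = 6/25; P(data | r = 4) = (4/5)(1/5) = 4/25.
The prior-weighted likelihoods are 2/11 · 4/25 = 8/275, 4/11 · 6/25 = 24/275, 2/11 · 6/25 = 12/275, 3/11 · 4/25 = 12/275; summing to 56/275.
Hence P(r = 1 | data) = (8/275) / (56/275) = 1/7.

0.143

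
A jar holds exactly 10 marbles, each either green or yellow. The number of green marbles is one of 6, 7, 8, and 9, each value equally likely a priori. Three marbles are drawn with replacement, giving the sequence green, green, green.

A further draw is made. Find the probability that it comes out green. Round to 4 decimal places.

For each hypothesis, P(data | H) works out to: P(data | r = 6) = (6/10)(6/10)(6/10) = 0.216; P(data | r = 7) = (7/10)(7/10)(7/10) = 0.343; P(data | r = 8) = (8/10)(8/10)(8/10) = 0.512; P(data | r = 9) = (9/10)(9/10)(9/10) = 0.729.
The prior-weighted likelihoods are 1/4 · 0.216 = 0.054, 1/4 · 0.343 = 0.08575, 1/4 · 0.512 = 0.128, 1/4 · 0.729 = 0.18225; summing to 0.45.
The posterior is then P(r = 6 | data) = 0.12, P(r = 7 | data) = 0.19056, P(r = 8 | data) = 0.28444, P(r = 9 | data) = 0.405.
So P(green next | data) = Σ P(green next | H) P(H | data) = (3/5)(0.12) + (7/10)(0.19056) + (4/5)(0.28444) + (9/10)(0.405) = 0.79744.

0.7974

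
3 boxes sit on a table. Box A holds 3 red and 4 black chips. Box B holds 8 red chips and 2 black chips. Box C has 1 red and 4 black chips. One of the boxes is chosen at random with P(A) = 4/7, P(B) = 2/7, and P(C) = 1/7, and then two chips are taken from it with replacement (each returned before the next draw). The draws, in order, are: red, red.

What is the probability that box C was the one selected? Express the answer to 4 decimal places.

0.0195

Compute the likelihood of the observed sequence for each case: P(data | box A) = (3/7)(3/7) = 0.18367; P(data | box B) = (8/10)(8/10) = 0.64; P(data | box C) = (1/5)(1/5) = 0.04.
Weighting by the prior gives 4/7 · 0.18367 = 0.10496, 2/7 · 0.64 = 0.18286, 1/7 · 0.04 = 0.0057143; summing to 0.29353.
So P(box C | data) = (0.0057143) / (0.29353) = 0.019468.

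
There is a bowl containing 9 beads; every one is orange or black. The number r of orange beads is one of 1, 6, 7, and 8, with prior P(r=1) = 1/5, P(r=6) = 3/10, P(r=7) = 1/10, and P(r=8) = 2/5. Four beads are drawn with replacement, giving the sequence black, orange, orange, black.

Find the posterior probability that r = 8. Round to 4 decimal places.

0.1649

Under each hypothesis, the probability of the observed sequence is: P(data | r = 1) = (8/9)(1/9)(1/9)(8/9) = 0.0097546; P(data | r = 6) = (3/9)(6/9)(6/9)(3/9) = 0.049383; P(data | r = 7) = (2/9)(7/9)(7/9)(2/9) = 0.029873; P(data | r = 8) = (1/9)(8/9)(8/9)(1/9) = 0.0097546.
Multiplying each by its prior: 1/5 · 0.0097546 = 0.0019509, 3/10 · 0.049383 = 0.014815, 1/10 · 0.029873 = 0.0029873, 2/5 · 0.0097546 = 0.0039018; these sum to 0.023655.
So P(r = 8 | data) = (0.0039018) / (0.023655) = 0.16495.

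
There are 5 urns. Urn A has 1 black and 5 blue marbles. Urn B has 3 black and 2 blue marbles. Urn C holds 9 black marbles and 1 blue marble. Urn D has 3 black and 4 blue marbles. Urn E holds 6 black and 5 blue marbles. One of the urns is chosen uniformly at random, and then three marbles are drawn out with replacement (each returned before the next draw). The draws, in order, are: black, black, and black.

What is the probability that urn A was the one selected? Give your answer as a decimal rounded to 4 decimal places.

0.0039

For each hypothesis, P(data | H) works out to: P(data | urn A) = (1/6)(1/6)(1/6) = 0.0046296; P(data | urn B) = (3/5)(3/5)(3/5) = 0.216; P(data | urn C) = (9/10)(9/10)(9/10) = 0.729; P(data | urn D) = (3/7)(3/7)(3/7) = 0.078717; P(data | urn E) = (6/11)(6/11)(6/11) = 0.16228.
Weighting by the prior gives 1/5 · 0.0046296 = 0.00092593, 1/5 · 0.216 = 0.0432, 1/5 · 0.729 = 0.1458, 1/5 · 0.078717 = 0.015743, 1/5 · 0.16228 = 0.032457; summing to 0.23813.
So P(urn A | data) = (0.00092593) / (0.23813) = 0.0038884.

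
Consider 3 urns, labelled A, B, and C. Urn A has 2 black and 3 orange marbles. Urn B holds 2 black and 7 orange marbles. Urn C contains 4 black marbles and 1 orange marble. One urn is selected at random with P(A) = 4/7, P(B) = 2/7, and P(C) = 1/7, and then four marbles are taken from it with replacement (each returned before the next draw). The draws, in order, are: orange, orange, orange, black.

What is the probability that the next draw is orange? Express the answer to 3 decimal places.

0.662

For each hypothesis, P(data | H) works out to: P(data | urn A) = (3/5)(3/5)(3/5)(2/5) = 0.0864; P(data | urn B) = (7/9)(7/9)(7/9)(2/9) = 0.10456; P(data | urn C) = (1/5)(1/5)(1/5)(4/5) = 0.0064.
Weighting by the prior gives 4/7 · 0.0864 = 0.049371, 2/7 · 0.10456 = 0.029873, 1/7 · 0.0064 = 0.00091429; these sum to 0.080159.
Dividing through by the total gives posterior P(urn A | data) = 0.61592, P(urn B | data) = 0.37268, P(urn C | data) = 0.011406.
The predictive probability is P(orange next | data) = (3/5)(0.61592) + (7/9)(0.37268) + (1/5)(0.011406) = 0.66169.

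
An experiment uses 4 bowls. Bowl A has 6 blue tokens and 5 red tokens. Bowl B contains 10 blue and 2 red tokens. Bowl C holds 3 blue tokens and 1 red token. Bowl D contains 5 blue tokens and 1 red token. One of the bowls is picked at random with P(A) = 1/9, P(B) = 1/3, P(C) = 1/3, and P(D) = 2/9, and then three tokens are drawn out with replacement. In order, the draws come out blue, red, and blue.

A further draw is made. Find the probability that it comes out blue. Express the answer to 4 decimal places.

0.7681

Compute the likelihood of the observed sequence for each case: P(data | bowl A) = (6/11)(5/11)(6/11) = 0.13524; P(data | bowl B) = (10/12)(2/12)(10/12) = 0.11574; P(data | bowl C) = (3/4)(1/4)(3/4) = 0.14062; P(data | bowl D) = (5/6)(1/6)(5/6) = 0.11574.
Weighting by the prior gives 1/9 · 0.13524 = 0.015026, 1/3 · 0.11574 = 0.03858, 1/3 · 0.14062 = 0.046875, 2/9 · 0.11574 = 0.02572; these sum to 0.1262.
Dividing through by the total gives posterior P(bowl A | data) = 0.11907, P(bowl B | data) = 0.3057, P(bowl C | data) = 0.37143, P(bowl D | data) = 0.2038.
So P(blue next | data) = Σ P(blue next | H) P(H | data) = (6/11)(0.11907) + (5/6)(0.3057) + (3/4)(0.37143) + (5/6)(0.2038) = 0.7681.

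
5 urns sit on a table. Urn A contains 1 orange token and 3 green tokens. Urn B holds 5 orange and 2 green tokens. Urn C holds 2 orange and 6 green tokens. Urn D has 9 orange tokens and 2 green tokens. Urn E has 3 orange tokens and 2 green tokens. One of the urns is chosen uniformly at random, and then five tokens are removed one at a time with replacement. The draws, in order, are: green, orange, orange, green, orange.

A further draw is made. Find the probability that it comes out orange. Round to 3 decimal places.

Under each hypothesis, the probability of the observed sequence is: P(data | urn A) = (3/4)(1/4)(1/4)(3/4)(1/4) = 0.0087891; P(data | urn B) = (2/7)(5/7)(5/7)(2/7)(5/7) = 0.02975; P(data | urn C) = (6/8)(2/8)(2/8)(6/8)(2/8) = 0.0087891; P(data | urn D) = (2/11)(9/11)(9/11)(2/11)(9/11) = 0.018106; P(data | urn E) = (2/5)(3/5)(3/5)(2/5)(3/5) = 0.03456.
Weighting by the prior gives 1/5 · 0.0087891 = 0.0017578, 1/5 · 0.02975 = 0.0059499, 1/5 · 0.0087891 = 0.0017578, 1/5 · 0.018106 = 0.0036212, 1/5 · 0.03456 = 0.006912; these sum to 0.019999.
Normalising, the posterior is P(urn A | data) = 0.087896, P(urn B | data) = 0.29751, P(urn C | data) = 0.087896, P(urn D | data) = 0.18107, P(urn E | data) = 0.34562.
Averaging over the posterior, P(orange next | data) = (1/4)(0.087896) + (5/7)(0.29751) + (1/4)(0.087896) + (9/11)(0.18107) + (3/5)(0.34562) = 0.61198.

0.612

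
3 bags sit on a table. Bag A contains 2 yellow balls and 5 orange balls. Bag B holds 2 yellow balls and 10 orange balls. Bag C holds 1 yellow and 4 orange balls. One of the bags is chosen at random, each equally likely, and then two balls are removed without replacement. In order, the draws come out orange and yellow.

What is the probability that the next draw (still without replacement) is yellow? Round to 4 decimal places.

Under each hypothesis, the probability of the observed sequence is: P(data | bag A) = (5/7)(2/6) = 0.2381; P(data | bag B) = (10/12)(2/11) = 0.15152; P(data | bag C) = (4/5)(1/4) = 0.2.
Weighting by the prior gives 1/3 · 0.2381 = 0.079365, 1/3 · 0.15152 = 0.050505, 1/3 · 0.2 = 0.066667; with total 0.19654.
The posterior is then P(bag A | data) = 0.40382, P(bag B | data) = 0.25698, P(bag C | data) = 0.33921.
So P(yellow next | data) = Σ P(yellow next | H) P(H | data) = (1/5)(0.40382) + (1/10)(0.25698) + (0)(0.33921) = 0.10646.

0.1065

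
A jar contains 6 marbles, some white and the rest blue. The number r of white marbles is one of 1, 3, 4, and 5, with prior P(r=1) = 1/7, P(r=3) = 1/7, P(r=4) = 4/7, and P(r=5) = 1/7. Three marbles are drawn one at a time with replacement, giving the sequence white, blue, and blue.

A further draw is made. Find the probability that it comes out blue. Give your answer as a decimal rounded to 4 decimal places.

0.4669

The likelihood of the observed sequence under each hypothesis: P(data | r = 1) = (1/6)(5/6)(5/6) = 0.11574; P(data | r = 3) = (3/6)(3/6)(3/6) = 0.125; P(data | r = 4) = (4/6)(2/6)(2/6) = 0.074074; P(data | r = 5) = (5/6)(1/6)(1/6) = 0.023148.
Weighting by the prior gives 1/7 · 0.11574 = 0.016534, 1/7 · 0.125 = 0.017857, 4/7 · 0.074074 = 0.042328, 1/7 · 0.023148 = 0.0033069; with total 0.080026.
The posterior is then P(r = 1 | data) = 0.20661, P(r = 3 | data) = 0.22314, P(r = 4 | data) = 0.52893, P(r = 5 | data) = 0.041322.
So P(blue next | data) = Σ P(blue next | H) P(H | data) = (5/6)(0.20661) + (1/2)(0.22314) + (1/3)(0.52893) + (1/6)(0.041322) = 0.46694.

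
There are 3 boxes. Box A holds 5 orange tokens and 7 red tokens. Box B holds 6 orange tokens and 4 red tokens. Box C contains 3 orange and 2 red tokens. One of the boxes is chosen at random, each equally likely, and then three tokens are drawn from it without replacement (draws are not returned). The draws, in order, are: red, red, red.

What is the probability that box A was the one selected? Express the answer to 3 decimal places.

0.827

Under each hypothesis, the probability of the observed sequence is: P(data | box A) = (7/12)(6/11)(5/10) = 0.15909; P(data | box B) = (4/10)(3/9)(2/8) = 0.033333; P(data | box C) = (2/5)(1/4)(0/3) = 0.
Weighting by the prior gives 1/3 · 0.15909 = 0.05303, 1/3 · 0.033333 = 0.011111, 1/3 · 0 = 0; these sum to 0.064141.
So P(box A | data) = (0.05303) / (0.064141) = 0.82677.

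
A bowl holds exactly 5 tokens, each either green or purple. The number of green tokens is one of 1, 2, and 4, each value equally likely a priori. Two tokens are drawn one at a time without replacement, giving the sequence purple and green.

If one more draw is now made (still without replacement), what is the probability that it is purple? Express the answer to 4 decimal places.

0.5714

Under each hypothesis, the probability of the observed sequence is: P(data | r = 1) = (4/5)(1/4) = 1/5; P(data | r = 2) = (3/5)(2/4) = 3/10; P(data | r = 4) = (1/5)(4/4) = 1/5.
Weighting by the prior gives 1/3 · 1/5 = 1/15, 1/3 · 3/10 = 1/10, 1/3 · 1/5 = 1/15; these sum to 7/30.
Normalising, the posterior is P(r = 1 | data) = 2/7, P(r = 2 | data) = 3/7, P(r = 4 | data) = 2/7.
So P(purple next | data) = Σ P(purple next | H) P(H | data) = (1)(2/7) + (2/3)(3/7) + (0)(2/7) = 4/7.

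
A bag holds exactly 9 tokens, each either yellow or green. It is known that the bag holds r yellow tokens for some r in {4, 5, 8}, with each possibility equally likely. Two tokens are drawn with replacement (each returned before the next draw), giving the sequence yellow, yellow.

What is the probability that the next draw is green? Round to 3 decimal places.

0.258

For each hypothesis, P(data | H) works out to: P(data | r = 4) = (4/9)(4/9) = 16/81; P(data | r = 5) = (5/9)(5/9) = 25/81; P(data | r = 8) = (8/9)(8/9) = 64/81.
The prior-weighted likelihoods are 1/3 · 16/81 = 16/243, 1/3 · 25/81 = 25/243, 1/3 · 64/81 = 64/243; these sum to 35/81.
Dividing through by the total gives posterior P(r = 4 | data) = 16/105, P(r = 5 | data) = 5/21, P(r = 8 | data) = 64/105.
The predictive probability is P(green next | data) = (5/9)(16/105) + (4/9)(5/21) + (1/9)(64/105) = 244/945.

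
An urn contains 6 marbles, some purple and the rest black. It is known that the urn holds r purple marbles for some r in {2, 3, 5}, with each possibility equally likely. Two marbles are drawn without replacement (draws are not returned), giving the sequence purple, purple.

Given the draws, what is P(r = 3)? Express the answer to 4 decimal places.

Compute the likelihood of the observed sequence for each case: P(data | r = 2) = (2/6)(1/5) = 1/15; P(data | r = 3) = (3/6)(2/5) = 1/5; P(data | r = 5) = (5/6)(4/5) = 2/3.
Multiplying each by its prior: 1/3 · 1/15 = 1/45, 1/3 · 1/5 = 1/15, 1/3 · 2/3 = 2/9; summing to 14/45.
Hence P(r = 3 | data) = (1/15) / (14/45) = 3/14.

0.2143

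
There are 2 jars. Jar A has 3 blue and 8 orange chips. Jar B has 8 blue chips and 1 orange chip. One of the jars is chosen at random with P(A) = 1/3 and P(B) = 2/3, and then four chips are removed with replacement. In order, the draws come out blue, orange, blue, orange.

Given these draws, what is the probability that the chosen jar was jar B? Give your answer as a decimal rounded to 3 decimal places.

The likelihood of the observed sequence under each hypothesis: P(data | jar A) = (3/11)(8/11)(3/11)(8/11) = 0.039342; P(data | jar B) = (8/9)(1/9)(8/9)(1/9) = 0.0097546.
The prior-weighted likelihoods are 1/3 · 0.039342 = 0.013114, 2/3 · 0.0097546 = 0.0065031; summing to 0.019617.
By Bayes' rule, P(jar B | data) = (0.0065031) / (0.019617) = 0.3315.

0.332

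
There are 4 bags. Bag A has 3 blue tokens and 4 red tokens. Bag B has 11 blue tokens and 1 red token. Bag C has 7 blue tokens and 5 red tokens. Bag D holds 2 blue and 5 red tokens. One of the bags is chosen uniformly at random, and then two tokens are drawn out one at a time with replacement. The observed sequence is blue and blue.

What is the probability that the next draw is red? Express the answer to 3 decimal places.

0.259

For each hypothesis, P(data | H) works out to: P(data | bag A) = (3/7)(3/7) = 0.18367; P(data | bag B) = (11/12)(11/12) = 0.84028; P(data | bag C) = (7/12)(7/12) = 0.34028; P(data | bag D) = (2/7)(2/7) = 0.081633.
The prior-weighted likelihoods are 1/4 · 0.18367 = 0.045918, 1/4 · 0.84028 = 0.21007, 1/4 · 0.34028 = 0.085069, 1/4 · 0.081633 = 0.020408; with total 0.36147.
The posterior is then P(bag A | data) = 0.12703, P(bag B | data) = 0.58116, P(bag C | data) = 0.23535, P(bag D | data) = 0.05646.
So P(red next | data) = Σ P(red next | H) P(H | data) = (4/7)(0.12703) + (1/12)(0.58116) + (5/12)(0.23535) + (5/7)(0.05646) = 0.25941.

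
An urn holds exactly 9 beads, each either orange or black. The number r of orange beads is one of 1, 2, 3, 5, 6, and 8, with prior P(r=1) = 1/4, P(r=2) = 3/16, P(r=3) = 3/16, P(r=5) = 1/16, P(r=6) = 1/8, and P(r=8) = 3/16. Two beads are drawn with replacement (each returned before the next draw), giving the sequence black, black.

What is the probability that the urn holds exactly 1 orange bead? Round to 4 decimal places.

0.4672

The likelihood of the observed sequence under each hypothesis: P(data | r = 1) = (8/9)(8/9) = 64/81; P(data | r = 2) = (7/9)(7/9) = 49/81; P(data | r = 3) = (6/9)(6/9) = 4/9; P(data | r = 5) = (4/9)(4/9) = 16/81; P(data | r = 6) = (3/9)(3/9) = 1/9; P(data | r = 8) = (1/9)(1/9) = 1/81.
Weighting by the prior gives 1/4 · 64/81 = 16/81, 3/16 · 49/81 = 49/432, 3/16 · 4/9 = 1/12, 1/16 · 16/81 = 1/81, 1/8 · 1/9 = 1/72, 3/16 · 1/81 = 1/432; these sum to 137/324.
Therefore the posterior P(r = 1 | data) = (16/81) / (137/324) = 64/137.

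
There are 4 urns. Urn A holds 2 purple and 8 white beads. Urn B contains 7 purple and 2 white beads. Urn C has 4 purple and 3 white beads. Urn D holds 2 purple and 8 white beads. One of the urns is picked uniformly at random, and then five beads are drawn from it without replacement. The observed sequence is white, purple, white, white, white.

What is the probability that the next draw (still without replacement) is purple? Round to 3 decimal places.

0.200

Compute the likelihood of the observed sequence for each case: P(data | urn A) = (8/10)(2/9)(7/8)(6/7)(5/6) = 1/9; P(data | urn B) = (2/9)(7/8)(1/7)(0/6) = 0; P(data | urn C) = (3/7)(4/6)(2/5)(1/4)(0/3) = 0; P(data | urn D) = (8/10)(2/9)(7/8)(6/7)(5/6) = 1/9.
The prior-weighted likelihoods are 1/4 · 1/9 = 1/36, 1/4 · 0 = 0, 1/4 · 0 = 0, 1/4 · 1/9 = 1/36; these sum to 1/18.
Dividing through by the total gives posterior P(urn A | data) = 1/2, P(urn B | data) = 0, P(urn C | data) = 0, P(urn D | data) = 1/2.
So P(purple next | data) = Σ P(purple next | H) P(H | data) = (1/5)(1/2) + (1/5)(1/2) = 1/5.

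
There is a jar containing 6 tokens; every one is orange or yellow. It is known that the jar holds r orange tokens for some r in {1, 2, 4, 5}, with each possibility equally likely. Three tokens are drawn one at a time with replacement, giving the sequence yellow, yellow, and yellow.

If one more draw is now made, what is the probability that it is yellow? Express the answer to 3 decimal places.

0.756

For each hypothesis, P(data | H) works out to: P(data | r = 1) = (5/6)(5/6)(5/6) = 125/216; P(data | r = 2) = (4/6)(4/6)(4/6) = 8/27; P(data | r = 4) = (2/6)(2/6)(2/6) = 1/27; P(data | r = 5) = (1/6)(1/6)(1/6) = 1/216.
Multiplying each by its prior: 1/4 · 125/216 = 125/864, 1/4 · 8/27 = 2/27, 1/4 · 1/27 = 1/108, 1/4 · 1/216 = 1/864; with total 11/48.
The posterior is then P(r = 1 | data) = 125/198, P(r = 2 | data) = 32/99, P(r = 4 | data) = 4/99, P(r = 5 | data) = 1/198.
Averaging over the posterior, P(yellow next | data) = (5/6)(125/198) + (2/3)(32/99) + (1/3)(4/99) + (1/6)(1/198) = 449/594.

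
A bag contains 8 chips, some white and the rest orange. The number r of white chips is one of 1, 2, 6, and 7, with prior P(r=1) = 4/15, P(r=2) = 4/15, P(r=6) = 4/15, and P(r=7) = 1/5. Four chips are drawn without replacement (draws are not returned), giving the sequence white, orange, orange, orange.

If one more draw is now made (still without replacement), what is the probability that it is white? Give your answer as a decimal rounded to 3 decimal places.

0.133

For each hypothesis, P(data | H) works out to: P(data | r = 1) = (1/8)(7/7)(6/6)(5/5) = 1/8; P(data | r = 2) = (2/8)(6/7)(5/6)(4/5) = 1/7; P(data | r = 6) = (6/8)(2/7)(1/6)(0/5) = 0; P(data | r = 7) = (7/8)(1/7)(0/6) = 0.
The prior-weighted likelihoods are 4/15 · 1/8 = 1/30, 4/15 · 1/7 = 4/105, 4/15 · 0 = 0, 1/5 · 0 = 0; with total 1/14.
Normalising, the posterior is P(r = 1 | data) = 7/15, P(r = 2 | data) = 8/15, P(r = 6 | data) = 0, P(r = 7 | data) = 0.
So P(white next | data) = Σ P(white next | H) P(H | data) = (0)(7/15) + (1/4)(8/15) = 2/15.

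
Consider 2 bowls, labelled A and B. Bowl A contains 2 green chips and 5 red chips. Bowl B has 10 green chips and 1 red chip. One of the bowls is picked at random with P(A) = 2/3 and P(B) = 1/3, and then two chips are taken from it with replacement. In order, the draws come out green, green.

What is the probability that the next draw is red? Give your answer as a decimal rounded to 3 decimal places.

0.194

For each hypothesis, P(data | H) works out to: P(data | bowl A) = (2/7)(2/7) = 0.081633; P(data | bowl B) = (10/11)(10/11) = 0.82645.
The prior-weighted likelihoods are 2/3 · 0.081633 = 0.054422, 1/3 · 0.82645 = 0.27548; these sum to 0.3299.
Dividing through by the total gives posterior P(bowl A | data) = 0.16496, P(bowl B | data) = 0.83504.
Averaging over the posterior, P(red next | data) = (5/7)(0.16496) + (1/11)(0.83504) = 0.19374.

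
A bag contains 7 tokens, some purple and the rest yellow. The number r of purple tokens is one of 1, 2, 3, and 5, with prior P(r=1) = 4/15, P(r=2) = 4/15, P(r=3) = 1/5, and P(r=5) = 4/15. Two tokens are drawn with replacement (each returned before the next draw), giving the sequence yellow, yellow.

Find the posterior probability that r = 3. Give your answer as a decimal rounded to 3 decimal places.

For each hypothesis, P(data | H) works out to: P(data | r = 1) = (6/7)(6/7) = 36/49; P(data | r = 2) = (5/7)(5/7) = 25/49; P(data | r = 3) = (4/7)(4/7) = 16/49; P(data | r = 5) = (2/7)(2/7) = 4/49.
Multiplying each by its prior: 4/15 · 36/49 = 48/245, 4/15 · 25/49 = 20/147, 1/5 · 16/49 = 16/245, 4/15 · 4/49 = 16/735; with total 44/105.
Therefore the posterior P(r = 3 | data) = (16/245) / (44/105) = 12/77.

0.156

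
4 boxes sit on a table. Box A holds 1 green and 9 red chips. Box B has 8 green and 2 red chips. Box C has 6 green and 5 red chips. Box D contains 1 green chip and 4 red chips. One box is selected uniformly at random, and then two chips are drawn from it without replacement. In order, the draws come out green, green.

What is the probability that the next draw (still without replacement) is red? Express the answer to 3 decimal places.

Under each hypothesis, the probability of the observed sequence is: P(data | box A) = (1/10)(0/9) = 0; P(data | box B) = (8/10)(7/9) = 0.62222; P(data | box C) = (6/11)(5/10) = 0.27273; P(data | box D) = (1/5)(0/4) = 0.
Multiplying each by its prior: 1/4 · 0 = 0, 1/4 · 0.62222 = 0.15556, 1/4 · 0.27273 = 0.068182, 1/4 · 0 = 0; with total 0.22374.
The posterior is then P(box A | data) = 0, P(box B | data) = 0.69526, P(box C | data) = 0.30474, P(box D | data) = 0.
The predictive probability is P(red next | data) = (1/4)(0.69526) + (5/9)(0.30474) = 0.34312.

0.343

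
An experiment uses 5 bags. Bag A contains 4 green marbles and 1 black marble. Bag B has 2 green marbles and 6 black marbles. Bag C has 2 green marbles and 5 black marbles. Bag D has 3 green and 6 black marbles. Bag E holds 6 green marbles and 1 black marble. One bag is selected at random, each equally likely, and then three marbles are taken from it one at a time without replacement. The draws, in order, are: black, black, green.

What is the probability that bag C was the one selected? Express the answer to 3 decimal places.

Compute the likelihood of the observed sequence for each case: P(data | bag A) = (1/5)(0/4) = 0; P(data | bag B) = (6/8)(5/7)(2/6) = 5/28; P(data | bag C) = (5/7)(4/6)(2/5) = 4/21; P(data | bag D) = (6/9)(5/8)(3/7) = 5/28; P(data | bag E) = (1/7)(0/6) = 0.
The prior-weighted likelihoods are 1/5 · 0 = 0, 1/5 · 5/28 = 1/28, 1/5 · 4/21 = 4/105, 1/5 · 5/28 = 1/28, 1/5 · 0 = 0; summing to 23/210.
By Bayes' rule, P(bag C | data) = (4/105) / (23/210) = 8/23.

0.348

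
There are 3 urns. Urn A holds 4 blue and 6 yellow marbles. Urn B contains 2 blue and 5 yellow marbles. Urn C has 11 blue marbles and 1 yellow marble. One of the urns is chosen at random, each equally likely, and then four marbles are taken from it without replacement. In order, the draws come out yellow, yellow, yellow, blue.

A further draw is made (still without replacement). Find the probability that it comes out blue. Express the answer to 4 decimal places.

Under each hypothesis, the probability of the observed sequence is: P(data | urn A) = (6/10)(5/9)(4/8)(4/7) = 2/21; P(data | urn B) = (5/7)(4/6)(3/5)(2/4) = 1/7; P(data | urn C) = (1/12)(0/11) = 0.
Multiplying each by its prior: 1/3 · 2/21 = 2/63, 1/3 · 1/7 = 1/21, 1/3 · 0 = 0; with total 5/63.
Dividing through by the total gives posterior P(urn A | data) = 2/5, P(urn B | data) = 3/5, P(urn C | data) = 0.
So P(blue next | data) = Σ P(blue next | H) P(H | data) = (1/2)(2/5) + (1/3)(3/5) = 2/5.

0.4000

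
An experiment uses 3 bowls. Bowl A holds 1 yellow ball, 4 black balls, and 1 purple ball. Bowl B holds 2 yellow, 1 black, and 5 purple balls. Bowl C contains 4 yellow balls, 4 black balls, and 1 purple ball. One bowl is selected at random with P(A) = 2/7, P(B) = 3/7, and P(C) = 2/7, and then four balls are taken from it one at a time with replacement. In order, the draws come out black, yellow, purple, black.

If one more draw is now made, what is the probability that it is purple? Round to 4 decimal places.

0.2108

The likelihood of the observed sequence under each hypothesis: P(data | bowl A) = (4/6)(1/6)(1/6)(4/6) = 0.012346; P(data | bowl B) = (1/8)(2/8)(5/8)(1/8) = 0.0024414; P(data | bowl C) = (4/9)(4/9)(1/9)(4/9) = 0.0097546.
Multiplying each by its prior: 2/7 · 0.012346 = 0.0035273, 3/7 · 0.0024414 = 0.0010463, 2/7 · 0.0097546 = 0.002787; these sum to 0.0073607.
Normalising, the posterior is P(bowl A | data) = 0.47921, P(bowl B | data) = 0.14215, P(bowl C | data) = 0.37864.
Averaging over the posterior, P(purple next | data) = (1/6)(0.47921) + (5/8)(0.14215) + (1/9)(0.37864) = 0.21078.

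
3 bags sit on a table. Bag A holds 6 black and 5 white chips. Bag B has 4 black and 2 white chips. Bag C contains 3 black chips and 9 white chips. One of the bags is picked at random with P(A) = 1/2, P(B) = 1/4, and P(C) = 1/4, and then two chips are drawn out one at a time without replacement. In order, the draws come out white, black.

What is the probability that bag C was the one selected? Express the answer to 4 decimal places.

0.2012

Under each hypothesis, the probability of the observed sequence is: P(data | bag A) = (5/11)(6/10) = 3/11; P(data | bag B) = (2/6)(4/5) = 4/15; P(data | bag C) = (9/12)(3/11) = 9/44.
The prior-weighted likelihoods are 1/2 · 3/11 = 3/22, 1/4 · 4/15 = 1/15, 1/4 · 9/44 = 9/176; summing to 61/240.
By Bayes' rule, P(bag C | data) = (9/176) / (61/240) = 135/671.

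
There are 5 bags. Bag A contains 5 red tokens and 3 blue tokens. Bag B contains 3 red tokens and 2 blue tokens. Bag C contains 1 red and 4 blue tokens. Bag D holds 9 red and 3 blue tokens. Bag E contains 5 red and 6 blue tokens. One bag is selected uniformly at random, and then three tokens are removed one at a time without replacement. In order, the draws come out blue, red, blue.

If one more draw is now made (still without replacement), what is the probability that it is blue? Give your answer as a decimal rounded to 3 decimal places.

0.513

Under each hypothesis, the probability of the observed sequence is: P(data | bag A) = (3/8)(5/7)(2/6) = 0.089286; P(data | bag B) = (2/5)(3/4)(1/3) = 0.1; P(data | bag C) = (4/5)(1/4)(3/3) = 0.2; P(data | bag D) = (3/12)(9/11)(2/10) = 0.040909; P(data | bag E) = (6/11)(5/10)(5/9) = 0.15152.
Weighting by the prior gives 1/5 · 0.089286 = 0.017857, 1/5 · 0.1 = 0.02, 1/5 · 0.2 = 0.04, 1/5 · 0.040909 = 0.0081818, 1/5 · 0.15152 = 0.030303; these sum to 0.11634.
The posterior is then P(bag A | data) = 0.15349, P(bag B | data) = 0.17191, P(bag C | data) = 0.34381, P(bag D | data) = 0.070326, P(bag E | data) = 0.26047.
So P(blue next | data) = Σ P(blue next | H) P(H | data) = (1/5)(0.15349) + (0)(0.17191) + (1)(0.34381) + (1/9)(0.070326) + (1/2)(0.26047) = 0.51256.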